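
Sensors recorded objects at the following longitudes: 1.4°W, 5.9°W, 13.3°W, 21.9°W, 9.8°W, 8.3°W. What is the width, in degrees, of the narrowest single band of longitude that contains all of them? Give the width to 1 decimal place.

Sort the longitudes: -21.9°, -13.3°, -9.8°, -8.3°, -5.9°, -1.4°.
Eastward gaps between consecutive values (wrapping around): 8.6°, 3.5°, 1.5°, 2.4°, 4.5°, 339.5°.
Largest gap = 339.5° ⇒ minimal covering band is its complement: 360° − 339.5° = 20.5°.
Band runs from -21.9° eastward to -1.4°.

20.5°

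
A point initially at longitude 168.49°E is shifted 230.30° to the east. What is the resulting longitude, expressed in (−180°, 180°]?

Start at +168.49°; shift +230.30° → +398.79°.
+398.79° lies outside (−180°, 180°]; subtract 360° → +38.79°.

38.79°E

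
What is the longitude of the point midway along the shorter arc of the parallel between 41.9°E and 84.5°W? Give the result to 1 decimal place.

21.3°W

Signed shortest Δλ from +41.9° to -84.5° is -126.4°.
Midpoint longitude = +41.9° + (-126.4°)/2 = +41.9° − 63.2° = -21.3°.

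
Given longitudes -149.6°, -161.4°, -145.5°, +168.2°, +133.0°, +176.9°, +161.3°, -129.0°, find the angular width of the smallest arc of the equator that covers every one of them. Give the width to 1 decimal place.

98.0°

Sort the longitudes: -161.4°, -149.6°, -145.5°, -129.0°, +133.0°, +161.3°, +168.2°, +176.9°.
Eastward gaps between consecutive values (wrapping around): 11.8°, 4.1°, 16.5°, 262.0°, 28.3°, 6.9°, 8.7°, 21.7°.
Largest gap = 262.0° ⇒ minimal covering band is its complement: 360° − 262.0° = 98.0°.
Band runs from +133.0° eastward to -129.0°, crossing the antimeridian.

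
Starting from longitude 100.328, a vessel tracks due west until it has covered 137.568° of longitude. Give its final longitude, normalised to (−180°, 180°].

-37.240°

Start at +100.328°; shift −137.568° → -37.240°.
-37.240° already lies in (−180°, 180°].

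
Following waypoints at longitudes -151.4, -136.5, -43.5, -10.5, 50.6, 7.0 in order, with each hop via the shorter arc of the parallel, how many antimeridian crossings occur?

0

Leg 1: -151.4° → -136.5°, shortest Δλ = 14.9° (east) — does not cross 180°.
Leg 2: -136.5° → -43.5°, shortest Δλ = 93.0° (east) — does not cross 180°.
Leg 3: -43.5° → -10.5°, shortest Δλ = 33.0° (east) — does not cross 180°.
Leg 4: -10.5° → +50.6°, shortest Δλ = 61.1° (east) — does not cross 180°.
Leg 5: +50.6° → +7.0°, shortest Δλ = -43.6° (west) — does not cross 180°.
Total crossings: 0.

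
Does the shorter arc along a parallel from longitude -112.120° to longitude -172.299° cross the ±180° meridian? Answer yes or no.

Signed shortest Δλ = ((-172.299 − -112.120 + 180) mod 360) − 180 = -60.179°.
Going west by 60.179° from -112.120° reaches -172.299° without touching 180°.

No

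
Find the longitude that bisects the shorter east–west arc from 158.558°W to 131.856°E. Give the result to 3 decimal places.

Signed shortest Δλ from -158.558° to +131.856° is -69.586°.
Midpoint longitude = -158.558° + (-69.586°)/2 = -158.558° − 34.793° = -193.351°.
Normalise into (−180°, 180°]: +166.649°.
(The naïve average (-158.558 + +131.856)/2 = -13.351° is on the wrong side of the globe.)

166.649°E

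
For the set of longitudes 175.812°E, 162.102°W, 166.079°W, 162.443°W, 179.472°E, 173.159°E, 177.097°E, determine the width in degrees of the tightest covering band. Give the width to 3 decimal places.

Sort the longitudes: -166.079°, -162.443°, -162.102°, +173.159°, +175.812°, +177.097°, +179.472°.
Eastward gaps between consecutive values (wrapping around): 3.636°, 0.341°, 335.261°, 2.653°, 1.285°, 2.375°, 14.449°.
Largest gap = 335.261° ⇒ minimal covering band is its complement: 360° − 335.261° = 24.739°.
Band runs from +173.159° eastward to -162.102°, crossing the antimeridian.

24.739°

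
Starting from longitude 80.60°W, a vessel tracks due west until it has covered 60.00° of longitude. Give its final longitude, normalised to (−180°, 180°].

140.60°W

Start at -80.60°; shift −60.00° → -140.60°.
-140.60° already lies in (−180°, 180°].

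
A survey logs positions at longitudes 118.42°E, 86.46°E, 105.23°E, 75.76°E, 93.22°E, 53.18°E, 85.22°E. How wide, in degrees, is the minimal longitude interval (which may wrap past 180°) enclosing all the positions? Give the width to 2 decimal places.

Sort the longitudes: +53.18°, +75.76°, +85.22°, +86.46°, +93.22°, +105.23°, +118.42°.
Eastward gaps between consecutive values (wrapping around): 22.58°, 9.46°, 1.24°, 6.76°, 12.01°, 13.19°, 294.76°.
Largest gap = 294.76° ⇒ minimal covering band is its complement: 360° − 294.76° = 65.24°.
Band runs from +53.18° eastward to +118.42°.

65.24°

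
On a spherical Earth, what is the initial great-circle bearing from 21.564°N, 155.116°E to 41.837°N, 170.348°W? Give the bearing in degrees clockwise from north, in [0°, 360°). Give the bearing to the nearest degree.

Δλ = -170.348 − 155.116 = -325.464°; wrapped into (−180°, 180°]: 34.536°.
θ = atan2( sin Δλ · cos φ₂ , cos φ₁ · sin φ₂ − sin φ₁ · cos φ₂ · cos Δλ )
  = atan2(0.42238, 0.39475) = 46.937° → normalised to [0°, 360°): 46.937°.

47°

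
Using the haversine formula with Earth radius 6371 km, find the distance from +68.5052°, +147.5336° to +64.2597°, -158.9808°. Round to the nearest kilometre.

Δλ = -158.9808 − 147.5336 = -306.5144°; wrapped into (−180°, 180°]: 53.4856°.
Δφ = 64.2597 − 68.5052 = -4.2455°.
a = sin²(Δφ/2) + cos φ₁ · cos φ₂ · sin²(Δλ/2) = 0.033594.
c = 2·atan2(√a, √(1−a)) = 0.36866 rad → d = 6371·c ≈ 2348.73 km.

2349 km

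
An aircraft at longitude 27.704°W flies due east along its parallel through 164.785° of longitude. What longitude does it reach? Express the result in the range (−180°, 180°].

137.081°E

Start at -27.704°; shift +164.785° → +137.081°.
+137.081° already lies in (−180°, 180°].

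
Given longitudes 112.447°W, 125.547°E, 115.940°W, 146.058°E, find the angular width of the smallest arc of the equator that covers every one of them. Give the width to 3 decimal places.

122.006°

Sort the longitudes: -115.940°, -112.447°, +125.547°, +146.058°.
Eastward gaps between consecutive values (wrapping around): 3.493°, 237.994°, 20.511°, 98.002°.
Largest gap = 237.994° ⇒ minimal covering band is its complement: 360° − 237.994° = 122.006°.
Band runs from +125.547° eastward to -112.447°, crossing the antimeridian.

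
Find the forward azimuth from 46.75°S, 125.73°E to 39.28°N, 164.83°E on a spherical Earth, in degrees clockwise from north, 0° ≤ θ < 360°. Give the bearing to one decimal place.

29.3°

Δλ = 164.83 − 125.73 = 39.10°.
θ = atan2( sin Δλ · cos φ₂ , cos φ₁ · sin φ₂ − sin φ₁ · cos φ₂ · cos Δλ )
  = atan2(0.48818, 0.87133) = 29.261° → normalised to [0°, 360°): 29.261°.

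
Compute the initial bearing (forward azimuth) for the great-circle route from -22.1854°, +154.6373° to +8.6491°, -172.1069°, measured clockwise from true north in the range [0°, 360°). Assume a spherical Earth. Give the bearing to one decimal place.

Δλ = -172.1069 − 154.6373 = -326.7442°; wrapped into (−180°, 180°]: 33.2558°.
θ = atan2( sin Δλ · cos φ₂ , cos φ₁ · sin φ₂ − sin φ₁ · cos φ₂ · cos Δλ )
  = atan2(0.54214, 0.45142) = 50.217° → normalised to [0°, 360°): 50.217°.

50.2°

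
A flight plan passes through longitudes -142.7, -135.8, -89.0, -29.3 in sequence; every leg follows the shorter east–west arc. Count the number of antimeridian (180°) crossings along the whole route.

0

Leg 1: -142.7° → -135.8°, shortest Δλ = 6.9° (east) — does not cross 180°.
Leg 2: -135.8° → -89.0°, shortest Δλ = 46.8° (east) — does not cross 180°.
Leg 3: -89.0° → -29.3°, shortest Δλ = 59.7° (east) — does not cross 180°.
Total crossings: 0.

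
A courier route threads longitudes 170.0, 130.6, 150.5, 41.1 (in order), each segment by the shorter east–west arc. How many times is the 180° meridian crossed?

0

Leg 1: +170.0° → +130.6°, shortest Δλ = -39.4° (west) — does not cross 180°.
Leg 2: +130.6° → +150.5°, shortest Δλ = 19.9° (east) — does not cross 180°.
Leg 3: +150.5° → +41.1°, shortest Δλ = -109.4° (west) — does not cross 180°.
Total crossings: 0.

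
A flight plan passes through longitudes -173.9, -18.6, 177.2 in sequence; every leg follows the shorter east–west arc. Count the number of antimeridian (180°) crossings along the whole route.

Leg 1: -173.9° → -18.6°, shortest Δλ = 155.3° (east) — does not cross 180°.
Leg 2: -18.6° → +177.2°, shortest Δλ = -164.2° (west) — crosses 180°.
Total crossings: 1.

1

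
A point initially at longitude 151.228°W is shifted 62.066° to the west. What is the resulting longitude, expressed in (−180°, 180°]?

146.706°E

Start at -151.228°; shift −62.066° → -213.294°.
-213.294° lies outside (−180°, 180°]; add 360° → +146.706°.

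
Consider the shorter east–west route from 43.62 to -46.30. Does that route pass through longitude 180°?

Signed shortest Δλ = ((-46.30 − 43.62 + 180) mod 360) − 180 = -89.92°.
Going west by 89.92° from +43.62° reaches -46.30° without touching 180°.

No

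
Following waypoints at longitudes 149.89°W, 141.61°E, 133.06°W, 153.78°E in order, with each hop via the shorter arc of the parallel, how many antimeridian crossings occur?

Leg 1: -149.89° → +141.61°, shortest Δλ = -68.5° (west) — crosses 180°.
Leg 2: +141.61° → -133.06°, shortest Δλ = 85.33° (east) — crosses 180°.
Leg 3: -133.06° → +153.78°, shortest Δλ = -73.16° (west) — crosses 180°.
Total crossings: 3.

3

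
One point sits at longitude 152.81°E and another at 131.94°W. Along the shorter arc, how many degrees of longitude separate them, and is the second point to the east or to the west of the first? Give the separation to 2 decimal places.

75.25° east

Raw difference: -131.94 − 152.81 = -284.75°.
Normalise into (−180°, 180°]: -284.75° + 360° = 75.25°.
Positive ⇒ the second point lies to the east; separation 75.25°.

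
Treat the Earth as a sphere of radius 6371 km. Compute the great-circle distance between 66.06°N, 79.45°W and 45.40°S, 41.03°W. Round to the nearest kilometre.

12822 km

Δλ = -41.03 − -79.45 = 38.42°.
Δφ = -45.40 − 66.06 = -111.46°.
a = sin²(Δφ/2) + cos φ₁ · cos φ₂ · sin²(Δλ/2) = 0.713772.
c = 2·atan2(√a, √(1−a)) = 2.01257 rad → d = 6371·c ≈ 12822.08 km.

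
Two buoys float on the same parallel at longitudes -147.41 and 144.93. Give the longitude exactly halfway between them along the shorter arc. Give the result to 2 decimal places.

+178.76°

Signed shortest Δλ from -147.41° to +144.93° is -67.66°.
Midpoint longitude = -147.41° + (-67.66°)/2 = -147.41° − 33.83° = -181.24°.
Normalise into (−180°, 180°]: +178.76°.
(The naïve average (-147.41 + +144.93)/2 = -1.24° is on the wrong side of the globe.)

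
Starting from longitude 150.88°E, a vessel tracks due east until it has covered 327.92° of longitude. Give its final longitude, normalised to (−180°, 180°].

Start at +150.88°; shift +327.92° → +478.80°.
+478.80° lies outside (−180°, 180°]; subtract 360° → +118.80°.

118.80°E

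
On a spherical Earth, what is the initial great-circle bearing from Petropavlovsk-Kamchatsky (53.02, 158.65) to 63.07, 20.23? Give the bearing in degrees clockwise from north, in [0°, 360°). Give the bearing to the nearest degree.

340°

Δλ = 20.23 − 158.65 = -138.42°.
θ = atan2( sin Δλ · cos φ₂ , cos φ₁ · sin φ₂ − sin φ₁ · cos φ₂ · cos Δλ )
  = atan2(-0.30057, 0.80694) = -20.430° → normalised to [0°, 360°): 339.570°.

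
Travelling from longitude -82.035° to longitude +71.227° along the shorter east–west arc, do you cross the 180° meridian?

Signed shortest Δλ = ((71.227 − -82.035 + 180) mod 360) − 180 = 153.262°.
Going east by 153.262° from -82.035° reaches +71.227° without touching 180°.

No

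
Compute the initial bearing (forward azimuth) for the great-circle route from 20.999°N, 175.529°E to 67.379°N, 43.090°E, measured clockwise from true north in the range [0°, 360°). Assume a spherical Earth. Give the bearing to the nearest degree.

343°

Δλ = 43.090 − 175.529 = -132.439°.
θ = atan2( sin Δλ · cos φ₂ , cos φ₁ · sin φ₂ − sin φ₁ · cos φ₂ · cos Δλ )
  = atan2(-0.28386, 0.95478) = -16.557° → normalised to [0°, 360°): 343.443°.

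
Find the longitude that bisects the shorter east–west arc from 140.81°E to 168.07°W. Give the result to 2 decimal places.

Signed shortest Δλ from +140.81° to -168.07° is +51.12°.
Midpoint longitude = +140.81° + (+51.12°)/2 = +140.81° + 25.56° = +166.37°.
(The naïve average (+140.81 + -168.07)/2 = -13.63° is on the wrong side of the globe.)

166.37°E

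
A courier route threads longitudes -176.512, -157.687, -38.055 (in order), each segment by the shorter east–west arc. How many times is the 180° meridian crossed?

Leg 1: -176.512° → -157.687°, shortest Δλ = 18.825° (east) — does not cross 180°.
Leg 2: -157.687° → -38.055°, shortest Δλ = 119.632° (east) — does not cross 180°.
Total crossings: 0.

0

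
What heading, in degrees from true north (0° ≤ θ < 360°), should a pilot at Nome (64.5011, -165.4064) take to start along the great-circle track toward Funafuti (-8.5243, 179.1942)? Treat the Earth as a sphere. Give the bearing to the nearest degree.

196°

Δλ = 179.1942 − -165.4064 = 344.6006°; wrapped into (−180°, 180°]: -15.3994°.
θ = atan2( sin Δλ · cos φ₂ , cos φ₁ · sin φ₂ − sin φ₁ · cos φ₂ · cos Δλ )
  = atan2(-0.26261, -0.92439) = -164.140° → normalised to [0°, 360°): 195.860°.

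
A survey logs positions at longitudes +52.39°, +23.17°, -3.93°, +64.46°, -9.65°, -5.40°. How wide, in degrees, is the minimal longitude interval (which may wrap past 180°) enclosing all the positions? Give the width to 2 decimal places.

74.11°

Sort the longitudes: -9.65°, -5.40°, -3.93°, +23.17°, +52.39°, +64.46°.
Eastward gaps between consecutive values (wrapping around): 4.25°, 1.47°, 27.10°, 29.22°, 12.07°, 285.89°.
Largest gap = 285.89° ⇒ minimal covering band is its complement: 360° − 285.89° = 74.11°.
Band runs from -9.65° eastward to +64.46°.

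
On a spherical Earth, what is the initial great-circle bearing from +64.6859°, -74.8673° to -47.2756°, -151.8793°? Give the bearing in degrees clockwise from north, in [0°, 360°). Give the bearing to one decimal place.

235.6°

Δλ = -151.8793 − -74.8673 = -77.0120°.
θ = atan2( sin Δλ · cos φ₂ , cos φ₁ · sin φ₂ − sin φ₁ · cos φ₂ · cos Δλ )
  = atan2(-0.66112, -0.45195) = -124.357° → normalised to [0°, 360°): 235.643°.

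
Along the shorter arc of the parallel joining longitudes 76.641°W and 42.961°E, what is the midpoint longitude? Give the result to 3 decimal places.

16.840°W

Signed shortest Δλ from -76.641° to +42.961° is +119.602°.
Midpoint longitude = -76.641° + (+119.602°)/2 = -76.641° + 59.801° = -16.840°.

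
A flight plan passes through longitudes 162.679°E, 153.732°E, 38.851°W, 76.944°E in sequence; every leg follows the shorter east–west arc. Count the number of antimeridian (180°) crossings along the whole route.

1

Leg 1: +162.679° → +153.732°, shortest Δλ = -8.947° (west) — does not cross 180°.
Leg 2: +153.732° → -38.851°, shortest Δλ = 167.417° (east) — crosses 180°.
Leg 3: -38.851° → +76.944°, shortest Δλ = 115.795° (east) — does not cross 180°.
Total crossings: 1.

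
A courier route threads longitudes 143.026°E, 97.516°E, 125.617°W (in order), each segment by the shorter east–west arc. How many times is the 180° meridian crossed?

Leg 1: +143.026° → +97.516°, shortest Δλ = -45.51° (west) — does not cross 180°.
Leg 2: +97.516° → -125.617°, shortest Δλ = 136.867° (east) — crosses 180°.
Total crossings: 1.

1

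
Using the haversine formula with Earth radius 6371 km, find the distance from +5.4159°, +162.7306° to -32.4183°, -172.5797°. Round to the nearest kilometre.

4951 km

Δλ = -172.5797 − 162.7306 = -335.3103°; wrapped into (−180°, 180°]: 24.6897°.
Δφ = -32.4183 − 5.4159 = -37.8342°.
a = sin²(Δφ/2) + cos φ₁ · cos φ₂ · sin²(Δλ/2) = 0.143518.
c = 2·atan2(√a, √(1−a)) = 0.77708 rad → d = 6371·c ≈ 4950.78 km.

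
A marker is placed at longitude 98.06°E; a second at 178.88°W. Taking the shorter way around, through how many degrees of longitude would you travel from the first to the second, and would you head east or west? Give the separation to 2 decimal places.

Raw difference: -178.88 − 98.06 = -276.94°.
Normalise into (−180°, 180°]: -276.94° + 360° = 83.06°.
Positive ⇒ the second point lies to the east; separation 83.06°.

83.06° east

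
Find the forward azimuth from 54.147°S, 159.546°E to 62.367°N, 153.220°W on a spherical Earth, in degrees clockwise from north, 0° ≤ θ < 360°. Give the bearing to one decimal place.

23.7°

Δλ = -153.220 − 159.546 = -312.766°; wrapped into (−180°, 180°]: 47.234°.
θ = atan2( sin Δλ · cos φ₂ , cos φ₁ · sin φ₂ − sin φ₁ · cos φ₂ · cos Δλ )
  = atan2(0.34050, 0.77416) = 23.741° → normalised to [0°, 360°): 23.741°.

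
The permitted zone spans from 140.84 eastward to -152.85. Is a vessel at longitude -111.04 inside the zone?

Band width going east from +140.84° to -152.85°: ((-152.85 − 140.84) mod 360) = 66.31°.
Offset of -111.04° east of the west edge: ((-111.04 − 140.84) mod 360) = 108.12°.
108.12° > 66.31° ⇒ outside.

No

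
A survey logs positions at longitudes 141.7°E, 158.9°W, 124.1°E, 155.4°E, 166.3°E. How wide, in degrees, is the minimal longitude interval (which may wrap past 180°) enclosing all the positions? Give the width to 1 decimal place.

Sort the longitudes: -158.9°, +124.1°, +141.7°, +155.4°, +166.3°.
Eastward gaps between consecutive values (wrapping around): 283.0°, 17.6°, 13.7°, 10.9°, 34.8°.
Largest gap = 283.0° ⇒ minimal covering band is its complement: 360° − 283.0° = 77.0°.
Band runs from +124.1° eastward to -158.9°, crossing the antimeridian.

77.0°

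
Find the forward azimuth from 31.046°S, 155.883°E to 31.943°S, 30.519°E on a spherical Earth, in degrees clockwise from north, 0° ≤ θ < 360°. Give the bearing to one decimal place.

224.4°

Δλ = 30.519 − 155.883 = -125.364°.
θ = atan2( sin Δλ · cos φ₂ , cos φ₁ · sin φ₂ − sin φ₁ · cos φ₂ · cos Δλ )
  = atan2(-0.69201, -0.70658) = -135.597° → normalised to [0°, 360°): 224.403°.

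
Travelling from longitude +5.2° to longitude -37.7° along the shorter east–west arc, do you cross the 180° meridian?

No

Signed shortest Δλ = ((-37.7 − 5.2 + 180) mod 360) − 180 = -42.9°.
Going west by 42.9° from +5.2° reaches -37.7° without touching 180°.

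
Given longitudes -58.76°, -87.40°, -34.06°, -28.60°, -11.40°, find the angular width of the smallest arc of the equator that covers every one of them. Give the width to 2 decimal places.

76.00°

Sort the longitudes: -87.40°, -58.76°, -34.06°, -28.60°, -11.40°.
Eastward gaps between consecutive values (wrapping around): 28.64°, 24.70°, 5.46°, 17.20°, 284.00°.
Largest gap = 284.00° ⇒ minimal covering band is its complement: 360° − 284.00° = 76.00°.
Band runs from -87.40° eastward to -11.40°.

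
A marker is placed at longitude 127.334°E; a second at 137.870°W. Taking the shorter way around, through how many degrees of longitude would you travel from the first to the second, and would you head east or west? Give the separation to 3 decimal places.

94.796° east

Raw difference: -137.870 − 127.334 = -265.204°.
Normalise into (−180°, 180°]: -265.204° + 360° = 94.796°.
Positive ⇒ the second point lies to the east; separation 94.796°.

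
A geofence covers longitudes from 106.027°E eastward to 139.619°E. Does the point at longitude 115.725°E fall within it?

Band width going east from +106.027° to +139.619°: ((139.619 − 106.027) mod 360) = 33.592°.
Offset of +115.725° east of the west edge: ((115.725 − 106.027) mod 360) = 9.698°.
9.698° ≤ 33.592° ⇒ inside.

Yes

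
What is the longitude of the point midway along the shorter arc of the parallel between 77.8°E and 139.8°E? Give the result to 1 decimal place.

108.8°E

Signed shortest Δλ from +77.8° to +139.8° is +62.0°.
Midpoint longitude = +77.8° + (+62.0°)/2 = +77.8° + 31.0° = +108.8°.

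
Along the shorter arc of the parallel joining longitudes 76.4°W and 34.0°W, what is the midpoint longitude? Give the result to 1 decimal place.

Signed shortest Δλ from -76.4° to -34.0° is +42.4°.
Midpoint longitude = -76.4° + (+42.4°)/2 = -76.4° + 21.2° = -55.2°.

55.2°W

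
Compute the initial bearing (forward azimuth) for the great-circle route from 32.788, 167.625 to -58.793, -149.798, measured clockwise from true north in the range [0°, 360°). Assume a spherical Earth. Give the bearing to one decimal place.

159.3°

Δλ = -149.798 − 167.625 = -317.423°; wrapped into (−180°, 180°]: 42.577°.
θ = atan2( sin Δλ · cos φ₂ , cos φ₁ · sin φ₂ − sin φ₁ · cos φ₂ · cos Δλ )
  = atan2(0.35056, -0.92565) = 159.258° → normalised to [0°, 360°): 159.258°.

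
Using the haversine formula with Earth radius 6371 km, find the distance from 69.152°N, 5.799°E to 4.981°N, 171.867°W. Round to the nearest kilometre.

Δλ = -171.867 − 5.799 = -177.666°.
Δφ = 4.981 − 69.152 = -64.171°.
a = sin²(Δφ/2) + cos φ₁ · cos φ₂ · sin²(Δλ/2) = 0.636556.
c = 2·atan2(√a, √(1−a)) = 1.84742 rad → d = 6371·c ≈ 11769.93 km.

11770 km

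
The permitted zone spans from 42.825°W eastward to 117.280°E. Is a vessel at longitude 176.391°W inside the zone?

Band width going east from -42.825° to +117.280°: ((117.280 − -42.825) mod 360) = 160.105°.
Offset of -176.391° east of the west edge: ((-176.391 − -42.825) mod 360) = 226.434°.
226.434° > 160.105° ⇒ outside.

No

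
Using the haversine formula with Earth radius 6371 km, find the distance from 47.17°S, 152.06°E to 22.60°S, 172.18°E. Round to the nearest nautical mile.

Δλ = 172.18 − 152.06 = 20.12°.
Δφ = -22.60 − -47.17 = 24.57°.
a = sin²(Δφ/2) + cos φ₁ · cos φ₂ · sin²(Δλ/2) = 0.064424.
c = 2·atan2(√a, √(1−a)) = 0.51325 rad → d = 6371·c ≈ 3269.92 km ≈ 1765.62 nmi.

1766 nmi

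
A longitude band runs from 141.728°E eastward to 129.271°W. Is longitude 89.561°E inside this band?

Band width going east from +141.728° to -129.271°: ((-129.271 − 141.728) mod 360) = 89.001°.
Offset of +89.561° east of the west edge: ((89.561 − 141.728) mod 360) = 307.833°.
307.833° > 89.001° ⇒ outside.

No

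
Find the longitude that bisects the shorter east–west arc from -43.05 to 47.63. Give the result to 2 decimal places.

+2.29°

Signed shortest Δλ from -43.05° to +47.63° is +90.68°.
Midpoint longitude = -43.05° + (+90.68°)/2 = -43.05° + 45.34° = +2.29°.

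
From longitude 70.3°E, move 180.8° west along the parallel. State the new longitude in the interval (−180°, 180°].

Start at +70.3°; shift −180.8° → -110.5°.
-110.5° already lies in (−180°, 180°].

110.5°W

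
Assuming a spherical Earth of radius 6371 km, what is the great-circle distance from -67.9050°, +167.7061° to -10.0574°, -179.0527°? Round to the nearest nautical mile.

Δλ = -179.0527 − 167.7061 = -346.7588°; wrapped into (−180°, 180°]: 13.2412°.
Δφ = -10.0574 − -67.9050 = 57.8476°.
a = sin²(Δφ/2) + cos φ₁ · cos φ₂ · sin²(Δλ/2) = 0.238837.
c = 2·atan2(√a, √(1−a)) = 1.02122 rad → d = 6371·c ≈ 6506.19 km ≈ 3513.06 nmi.

3513 nmi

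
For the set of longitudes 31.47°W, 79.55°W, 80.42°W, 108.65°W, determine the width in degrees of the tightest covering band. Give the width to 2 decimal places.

77.18°

Sort the longitudes: -108.65°, -80.42°, -79.55°, -31.47°.
Eastward gaps between consecutive values (wrapping around): 28.23°, 0.87°, 48.08°, 282.82°.
Largest gap = 282.82° ⇒ minimal covering band is its complement: 360° − 282.82° = 77.18°.
Band runs from -108.65° eastward to -31.47°.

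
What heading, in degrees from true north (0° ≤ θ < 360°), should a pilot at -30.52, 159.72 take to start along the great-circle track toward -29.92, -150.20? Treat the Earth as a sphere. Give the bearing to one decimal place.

102.5°

Δλ = -150.20 − 159.72 = -309.92°; wrapped into (−180°, 180°]: 50.08°.
θ = atan2( sin Δλ · cos φ₂ , cos φ₁ · sin φ₂ − sin φ₁ · cos φ₂ · cos Δλ )
  = atan2(0.66473, -0.14723) = 102.489° → normalised to [0°, 360°): 102.489°.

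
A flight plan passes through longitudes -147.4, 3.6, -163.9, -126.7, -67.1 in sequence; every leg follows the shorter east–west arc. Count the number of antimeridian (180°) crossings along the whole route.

Leg 1: -147.4° → +3.6°, shortest Δλ = 151.0° (east) — does not cross 180°.
Leg 2: +3.6° → -163.9°, shortest Δλ = -167.5° (west) — does not cross 180°.
Leg 3: -163.9° → -126.7°, shortest Δλ = 37.2° (east) — does not cross 180°.
Leg 4: -126.7° → -67.1°, shortest Δλ = 59.6° (east) — does not cross 180°.
Total crossings: 0.

0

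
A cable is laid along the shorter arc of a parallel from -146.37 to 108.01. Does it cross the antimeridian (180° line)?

Naïve |108.01 − -146.37| = 254.38° > 180°, so the shorter arc goes the other way round — across 180°.
Signed shortest Δλ = ((108.01 − -146.37 + 180) mod 360) − 180 = -105.62°.
Going west by 105.62° from -146.37° passes through 180° before reaching +108.01°.

Yes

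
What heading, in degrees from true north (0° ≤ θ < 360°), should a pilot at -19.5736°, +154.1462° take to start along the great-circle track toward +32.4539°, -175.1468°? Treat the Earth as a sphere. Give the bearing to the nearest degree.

Δλ = -175.1468 − 154.1462 = -329.2930°; wrapped into (−180°, 180°]: 30.7070°.
θ = atan2( sin Δλ · cos φ₂ , cos φ₁ · sin φ₂ − sin φ₁ · cos φ₂ · cos Δλ )
  = atan2(0.43090, 0.74867) = 29.923° → normalised to [0°, 360°): 29.923°.

30°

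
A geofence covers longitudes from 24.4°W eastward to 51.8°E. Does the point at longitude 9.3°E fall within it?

Band width going east from -24.4° to +51.8°: ((51.8 − -24.4) mod 360) = 76.2°.
Offset of +9.3° east of the west edge: ((9.3 − -24.4) mod 360) = 33.7°.
33.7° ≤ 76.2° ⇒ inside.

Yes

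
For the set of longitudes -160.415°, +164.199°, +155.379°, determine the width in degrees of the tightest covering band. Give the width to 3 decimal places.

44.206°

Sort the longitudes: -160.415°, +155.379°, +164.199°.
Eastward gaps between consecutive values (wrapping around): 315.794°, 8.820°, 35.386°.
Largest gap = 315.794° ⇒ minimal covering band is its complement: 360° − 315.794° = 44.206°.
Band runs from +155.379° eastward to -160.415°, crossing the antimeridian.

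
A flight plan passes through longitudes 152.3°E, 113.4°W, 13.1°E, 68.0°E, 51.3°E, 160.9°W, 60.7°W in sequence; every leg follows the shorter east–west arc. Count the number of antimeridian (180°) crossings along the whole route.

Leg 1: +152.3° → -113.4°, shortest Δλ = 94.3° (east) — crosses 180°.
Leg 2: -113.4° → +13.1°, shortest Δλ = 126.5° (east) — does not cross 180°.
Leg 3: +13.1° → +68.0°, shortest Δλ = 54.9° (east) — does not cross 180°.
Leg 4: +68.0° → +51.3°, shortest Δλ = -16.7° (west) — does not cross 180°.
Leg 5: +51.3° → -160.9°, shortest Δλ = 147.8° (east) — crosses 180°.
Leg 6: -160.9° → -60.7°, shortest Δλ = 100.2° (east) — does not cross 180°.
Total crossings: 2.

2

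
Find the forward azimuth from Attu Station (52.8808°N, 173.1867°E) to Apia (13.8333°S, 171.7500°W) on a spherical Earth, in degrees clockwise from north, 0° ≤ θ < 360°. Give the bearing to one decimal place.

Δλ = -171.7500 − 173.1867 = -344.9367°; wrapped into (−180°, 180°]: 15.0633°.
θ = atan2( sin Δλ · cos φ₂ , cos φ₁ · sin φ₂ − sin φ₁ · cos φ₂ · cos Δλ )
  = atan2(0.25235, -0.89194) = 164.203° → normalised to [0°, 360°): 164.203°.

164.2°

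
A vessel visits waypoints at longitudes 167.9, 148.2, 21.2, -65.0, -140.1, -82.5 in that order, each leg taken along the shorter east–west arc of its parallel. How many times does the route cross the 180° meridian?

0

Leg 1: +167.9° → +148.2°, shortest Δλ = -19.7° (west) — does not cross 180°.
Leg 2: +148.2° → +21.2°, shortest Δλ = -127.0° (west) — does not cross 180°.
Leg 3: +21.2° → -65.0°, shortest Δλ = -86.2° (west) — does not cross 180°.
Leg 4: -65.0° → -140.1°, shortest Δλ = -75.1° (west) — does not cross 180°.
Leg 5: -140.1° → -82.5°, shortest Δλ = 57.6° (east) — does not cross 180°.
Total crossings: 0.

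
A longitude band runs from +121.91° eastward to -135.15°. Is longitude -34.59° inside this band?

Band width going east from +121.91° to -135.15°: ((-135.15 − 121.91) mod 360) = 102.94°.
Offset of -34.59° east of the west edge: ((-34.59 − 121.91) mod 360) = 203.50°.
203.50° > 102.94° ⇒ outside.

No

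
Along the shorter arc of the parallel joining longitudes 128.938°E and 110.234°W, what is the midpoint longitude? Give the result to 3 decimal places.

Signed shortest Δλ from +128.938° to -110.234° is +120.828°.
Midpoint longitude = +128.938° + (+120.828°)/2 = +128.938° + 60.414° = +189.352°.
Normalise into (−180°, 180°]: -170.648°.
(The naïve average (+128.938 + -110.234)/2 = 9.352° is on the wrong side of the globe.)

170.648°W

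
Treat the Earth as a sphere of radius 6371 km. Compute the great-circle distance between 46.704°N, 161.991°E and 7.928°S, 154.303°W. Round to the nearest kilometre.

Δλ = -154.303 − 161.991 = -316.294°; wrapped into (−180°, 180°]: 43.706°.
Δφ = -7.928 − 46.704 = -54.632°.
a = sin²(Δφ/2) + cos φ₁ · cos φ₂ · sin²(Δλ/2) = 0.304694.
c = 2·atan2(√a, √(1−a)) = 1.16950 rad → d = 6371·c ≈ 7450.88 km.

7451 km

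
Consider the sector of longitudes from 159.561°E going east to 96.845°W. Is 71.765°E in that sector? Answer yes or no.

Band width going east from +159.561° to -96.845°: ((-96.845 − 159.561) mod 360) = 103.594°.
Offset of +71.765° east of the west edge: ((71.765 − 159.561) mod 360) = 272.204°.
272.204° > 103.594° ⇒ outside.

No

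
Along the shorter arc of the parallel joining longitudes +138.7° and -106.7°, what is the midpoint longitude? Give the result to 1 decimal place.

-164.0°

Signed shortest Δλ from +138.7° to -106.7° is +114.6°.
Midpoint longitude = +138.7° + (+114.6°)/2 = +138.7° + 57.3° = +196.0°.
Normalise into (−180°, 180°]: -164.0°.
(The naïve average (+138.7 + -106.7)/2 = 16.0° is on the wrong side of the globe.)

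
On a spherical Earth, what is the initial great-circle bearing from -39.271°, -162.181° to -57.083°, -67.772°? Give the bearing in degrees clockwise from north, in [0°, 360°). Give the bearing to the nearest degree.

141°

Δλ = -67.772 − -162.181 = 94.409°.
θ = atan2( sin Δλ · cos φ₂ , cos φ₁ · sin φ₂ − sin φ₁ · cos φ₂ · cos Δλ )
  = atan2(0.54182, -0.67632) = 141.301° → normalised to [0°, 360°): 141.301°.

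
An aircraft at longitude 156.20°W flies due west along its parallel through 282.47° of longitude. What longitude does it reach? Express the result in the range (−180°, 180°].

Start at -156.20°; shift −282.47° → -438.67°.
-438.67° lies outside (−180°, 180°]; add 360° → -78.67°.

78.67°W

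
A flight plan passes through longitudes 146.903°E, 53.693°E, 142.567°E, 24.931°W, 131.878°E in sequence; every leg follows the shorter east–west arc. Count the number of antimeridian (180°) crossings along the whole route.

Leg 1: +146.903° → +53.693°, shortest Δλ = -93.21° (west) — does not cross 180°.
Leg 2: +53.693° → +142.567°, shortest Δλ = 88.874° (east) — does not cross 180°.
Leg 3: +142.567° → -24.931°, shortest Δλ = -167.498° (west) — does not cross 180°.
Leg 4: -24.931° → +131.878°, shortest Δλ = 156.809° (east) — does not cross 180°.
Total crossings: 0.

0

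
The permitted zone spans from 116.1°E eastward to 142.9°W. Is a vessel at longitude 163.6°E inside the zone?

Yes

Band width going east from +116.1° to -142.9°: ((-142.9 − 116.1) mod 360) = 101.0°.
Offset of +163.6° east of the west edge: ((163.6 − 116.1) mod 360) = 47.5°.
47.5° ≤ 101.0° ⇒ inside.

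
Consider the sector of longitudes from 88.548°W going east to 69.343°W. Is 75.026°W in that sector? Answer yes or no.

Band width going east from -88.548° to -69.343°: ((-69.343 − -88.548) mod 360) = 19.205°.
Offset of -75.026° east of the west edge: ((-75.026 − -88.548) mod 360) = 13.522°.
13.522° ≤ 19.205° ⇒ inside.

Yes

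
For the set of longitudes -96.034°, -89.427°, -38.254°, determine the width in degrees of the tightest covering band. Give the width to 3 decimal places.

57.780°

Sort the longitudes: -96.034°, -89.427°, -38.254°.
Eastward gaps between consecutive values (wrapping around): 6.607°, 51.173°, 302.220°.
Largest gap = 302.220° ⇒ minimal covering band is its complement: 360° − 302.220° = 57.780°.
Band runs from -96.034° eastward to -38.254°.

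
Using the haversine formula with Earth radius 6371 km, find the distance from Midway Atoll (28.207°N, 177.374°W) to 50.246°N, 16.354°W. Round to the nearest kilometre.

Δλ = -16.354 − -177.374 = 161.020°.
Δφ = 50.246 − 28.207 = 22.039°.
a = sin²(Δφ/2) + cos φ₁ · cos φ₂ · sin²(Δλ/2) = 0.584766.
c = 2·atan2(√a, √(1−a)) = 1.74115 rad → d = 6371·c ≈ 11092.88 km.

11093 km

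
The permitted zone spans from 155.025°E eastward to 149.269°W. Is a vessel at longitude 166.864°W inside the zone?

Band width going east from +155.025° to -149.269°: ((-149.269 − 155.025) mod 360) = 55.706°.
Offset of -166.864° east of the west edge: ((-166.864 − 155.025) mod 360) = 38.111°.
38.111° ≤ 55.706° ⇒ inside.

Yes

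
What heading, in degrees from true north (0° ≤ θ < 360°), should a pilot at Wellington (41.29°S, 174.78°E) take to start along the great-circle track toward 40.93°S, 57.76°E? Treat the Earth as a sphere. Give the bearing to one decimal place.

Δλ = 57.76 − 174.78 = -117.02°.
θ = atan2( sin Δλ · cos φ₂ , cos φ₁ · sin φ₂ − sin φ₁ · cos φ₂ · cos Δλ )
  = atan2(-0.67305, -0.71874) = -136.881° → normalised to [0°, 360°): 223.119°.

223.1°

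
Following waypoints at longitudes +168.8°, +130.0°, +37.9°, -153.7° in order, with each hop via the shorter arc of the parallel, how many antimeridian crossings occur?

Leg 1: +168.8° → +130.0°, shortest Δλ = -38.8° (west) — does not cross 180°.
Leg 2: +130.0° → +37.9°, shortest Δλ = -92.1° (west) — does not cross 180°.
Leg 3: +37.9° → -153.7°, shortest Δλ = 168.4° (east) — crosses 180°.
Total crossings: 1.

1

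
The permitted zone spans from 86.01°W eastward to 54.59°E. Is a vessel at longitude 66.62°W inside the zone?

Yes

Band width going east from -86.01° to +54.59°: ((54.59 − -86.01) mod 360) = 140.60°.
Offset of -66.62° east of the west edge: ((-66.62 − -86.01) mod 360) = 19.39°.
19.39° ≤ 140.60° ⇒ inside.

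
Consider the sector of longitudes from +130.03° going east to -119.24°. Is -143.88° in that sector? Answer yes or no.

Yes

Band width going east from +130.03° to -119.24°: ((-119.24 − 130.03) mod 360) = 110.73°.
Offset of -143.88° east of the west edge: ((-143.88 − 130.03) mod 360) = 86.09°.
86.09° ≤ 110.73° ⇒ inside.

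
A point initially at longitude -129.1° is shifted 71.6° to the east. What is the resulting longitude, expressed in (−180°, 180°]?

-57.5°

Start at -129.1°; shift +71.6° → -57.5°.
-57.5° already lies in (−180°, 180°].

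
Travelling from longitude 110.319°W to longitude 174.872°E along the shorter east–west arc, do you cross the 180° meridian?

Yes

Naïve |174.872 − -110.319| = 285.191° > 180°, so the shorter arc goes the other way round — across 180°.
Signed shortest Δλ = ((174.872 − -110.319 + 180) mod 360) − 180 = -74.809°.
Going west by 74.809° from -110.319° passes through 180° before reaching +174.872°.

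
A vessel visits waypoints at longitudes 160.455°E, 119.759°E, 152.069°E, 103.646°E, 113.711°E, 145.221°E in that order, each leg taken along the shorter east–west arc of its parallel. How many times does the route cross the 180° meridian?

Leg 1: +160.455° → +119.759°, shortest Δλ = -40.696° (west) — does not cross 180°.
Leg 2: +119.759° → +152.069°, shortest Δλ = 32.31° (east) — does not cross 180°.
Leg 3: +152.069° → +103.646°, shortest Δλ = -48.423° (west) — does not cross 180°.
Leg 4: +103.646° → +113.711°, shortest Δλ = 10.065° (east) — does not cross 180°.
Leg 5: +113.711° → +145.221°, shortest Δλ = 31.51° (east) — does not cross 180°.
Total crossings: 0.

0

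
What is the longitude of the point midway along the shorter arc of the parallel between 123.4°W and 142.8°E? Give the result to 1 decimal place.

Signed shortest Δλ from -123.4° to +142.8° is -93.8°.
Midpoint longitude = -123.4° + (-93.8°)/2 = -123.4° − 46.9° = -170.3°.
(The naïve average (-123.4 + +142.8)/2 = 9.7° is on the wrong side of the globe.)

170.3°W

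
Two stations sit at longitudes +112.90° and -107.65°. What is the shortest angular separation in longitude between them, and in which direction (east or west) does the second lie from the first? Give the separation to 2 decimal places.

Raw difference: -107.65 − 112.90 = -220.55°.
Normalise into (−180°, 180°]: -220.55° + 360° = 139.45°.
Positive ⇒ the second point lies to the east; separation 139.45°.

139.45° east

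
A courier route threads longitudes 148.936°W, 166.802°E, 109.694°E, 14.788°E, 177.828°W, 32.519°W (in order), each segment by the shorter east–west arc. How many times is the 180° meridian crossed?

Leg 1: -148.936° → +166.802°, shortest Δλ = -44.262° (west) — crosses 180°.
Leg 2: +166.802° → +109.694°, shortest Δλ = -57.108° (west) — does not cross 180°.
Leg 3: +109.694° → +14.788°, shortest Δλ = -94.906° (west) — does not cross 180°.
Leg 4: +14.788° → -177.828°, shortest Δλ = 167.384° (east) — crosses 180°.
Leg 5: -177.828° → -32.519°, shortest Δλ = 145.309° (east) — does not cross 180°.
Total crossings: 2.

2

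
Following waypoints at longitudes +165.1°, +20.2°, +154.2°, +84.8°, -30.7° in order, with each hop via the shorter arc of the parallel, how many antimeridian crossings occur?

Leg 1: +165.1° → +20.2°, shortest Δλ = -144.9° (west) — does not cross 180°.
Leg 2: +20.2° → +154.2°, shortest Δλ = 134.0° (east) — does not cross 180°.
Leg 3: +154.2° → +84.8°, shortest Δλ = -69.4° (west) — does not cross 180°.
Leg 4: +84.8° → -30.7°, shortest Δλ = -115.5° (west) — does not cross 180°.
Total crossings: 0.

0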